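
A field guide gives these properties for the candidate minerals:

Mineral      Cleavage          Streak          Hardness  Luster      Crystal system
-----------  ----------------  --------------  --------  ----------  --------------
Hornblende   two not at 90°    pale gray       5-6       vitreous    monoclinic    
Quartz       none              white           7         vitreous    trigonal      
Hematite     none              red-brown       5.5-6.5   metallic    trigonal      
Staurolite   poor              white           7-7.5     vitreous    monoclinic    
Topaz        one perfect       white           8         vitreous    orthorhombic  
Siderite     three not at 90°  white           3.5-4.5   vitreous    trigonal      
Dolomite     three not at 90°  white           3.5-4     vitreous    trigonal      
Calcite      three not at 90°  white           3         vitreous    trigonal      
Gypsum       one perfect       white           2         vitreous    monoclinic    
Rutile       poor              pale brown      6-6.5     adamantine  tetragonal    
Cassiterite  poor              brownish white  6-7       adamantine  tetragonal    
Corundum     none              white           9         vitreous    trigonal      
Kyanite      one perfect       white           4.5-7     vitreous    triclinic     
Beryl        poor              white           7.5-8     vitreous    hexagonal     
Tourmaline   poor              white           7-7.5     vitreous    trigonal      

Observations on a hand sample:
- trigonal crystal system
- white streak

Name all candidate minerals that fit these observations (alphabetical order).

Calcite, Corundum, Dolomite, Quartz, Siderite, Tourmaline

Trigonal crystal system: Quartz, Hematite, Siderite, Dolomite, Calcite, Corundum, Tourmaline remain.
White streak excludes Hematite.
Remaining candidates: Calcite, Corundum, Dolomite, Quartz, Siderite, Tourmaline.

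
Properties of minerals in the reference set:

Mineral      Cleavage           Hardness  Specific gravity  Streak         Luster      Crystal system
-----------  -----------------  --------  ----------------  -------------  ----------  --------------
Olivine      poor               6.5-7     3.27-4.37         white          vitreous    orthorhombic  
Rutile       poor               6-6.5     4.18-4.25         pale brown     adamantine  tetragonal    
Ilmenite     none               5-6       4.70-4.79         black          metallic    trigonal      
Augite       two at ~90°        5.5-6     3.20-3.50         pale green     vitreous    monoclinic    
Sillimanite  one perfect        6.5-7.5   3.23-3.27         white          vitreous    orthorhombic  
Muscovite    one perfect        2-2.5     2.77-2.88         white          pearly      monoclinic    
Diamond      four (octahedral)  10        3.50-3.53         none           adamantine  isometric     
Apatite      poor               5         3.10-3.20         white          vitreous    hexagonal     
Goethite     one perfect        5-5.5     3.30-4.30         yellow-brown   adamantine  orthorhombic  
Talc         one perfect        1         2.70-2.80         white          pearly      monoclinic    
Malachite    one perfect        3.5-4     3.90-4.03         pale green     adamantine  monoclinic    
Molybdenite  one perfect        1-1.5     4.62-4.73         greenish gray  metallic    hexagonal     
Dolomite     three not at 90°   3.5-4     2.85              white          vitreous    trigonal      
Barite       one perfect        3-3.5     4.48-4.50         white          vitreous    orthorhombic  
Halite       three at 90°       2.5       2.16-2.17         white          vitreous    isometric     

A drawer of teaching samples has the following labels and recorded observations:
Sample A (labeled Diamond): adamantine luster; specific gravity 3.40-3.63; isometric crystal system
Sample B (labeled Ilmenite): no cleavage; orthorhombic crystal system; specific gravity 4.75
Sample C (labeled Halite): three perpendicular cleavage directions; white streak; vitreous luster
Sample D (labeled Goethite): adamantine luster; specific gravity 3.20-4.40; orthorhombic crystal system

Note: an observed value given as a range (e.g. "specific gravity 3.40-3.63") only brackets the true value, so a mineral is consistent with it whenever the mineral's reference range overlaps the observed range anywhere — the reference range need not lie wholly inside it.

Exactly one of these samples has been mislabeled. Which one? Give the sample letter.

Sample A: nothing contradicts Diamond.
Sample B: orthorhombic crystal system is outside the reference for Ilmenite (trigonal system) — mislabeled.
Sample C: nothing contradicts Halite.
Sample D: nothing contradicts Goethite.
The mislabeled specimen is B.

B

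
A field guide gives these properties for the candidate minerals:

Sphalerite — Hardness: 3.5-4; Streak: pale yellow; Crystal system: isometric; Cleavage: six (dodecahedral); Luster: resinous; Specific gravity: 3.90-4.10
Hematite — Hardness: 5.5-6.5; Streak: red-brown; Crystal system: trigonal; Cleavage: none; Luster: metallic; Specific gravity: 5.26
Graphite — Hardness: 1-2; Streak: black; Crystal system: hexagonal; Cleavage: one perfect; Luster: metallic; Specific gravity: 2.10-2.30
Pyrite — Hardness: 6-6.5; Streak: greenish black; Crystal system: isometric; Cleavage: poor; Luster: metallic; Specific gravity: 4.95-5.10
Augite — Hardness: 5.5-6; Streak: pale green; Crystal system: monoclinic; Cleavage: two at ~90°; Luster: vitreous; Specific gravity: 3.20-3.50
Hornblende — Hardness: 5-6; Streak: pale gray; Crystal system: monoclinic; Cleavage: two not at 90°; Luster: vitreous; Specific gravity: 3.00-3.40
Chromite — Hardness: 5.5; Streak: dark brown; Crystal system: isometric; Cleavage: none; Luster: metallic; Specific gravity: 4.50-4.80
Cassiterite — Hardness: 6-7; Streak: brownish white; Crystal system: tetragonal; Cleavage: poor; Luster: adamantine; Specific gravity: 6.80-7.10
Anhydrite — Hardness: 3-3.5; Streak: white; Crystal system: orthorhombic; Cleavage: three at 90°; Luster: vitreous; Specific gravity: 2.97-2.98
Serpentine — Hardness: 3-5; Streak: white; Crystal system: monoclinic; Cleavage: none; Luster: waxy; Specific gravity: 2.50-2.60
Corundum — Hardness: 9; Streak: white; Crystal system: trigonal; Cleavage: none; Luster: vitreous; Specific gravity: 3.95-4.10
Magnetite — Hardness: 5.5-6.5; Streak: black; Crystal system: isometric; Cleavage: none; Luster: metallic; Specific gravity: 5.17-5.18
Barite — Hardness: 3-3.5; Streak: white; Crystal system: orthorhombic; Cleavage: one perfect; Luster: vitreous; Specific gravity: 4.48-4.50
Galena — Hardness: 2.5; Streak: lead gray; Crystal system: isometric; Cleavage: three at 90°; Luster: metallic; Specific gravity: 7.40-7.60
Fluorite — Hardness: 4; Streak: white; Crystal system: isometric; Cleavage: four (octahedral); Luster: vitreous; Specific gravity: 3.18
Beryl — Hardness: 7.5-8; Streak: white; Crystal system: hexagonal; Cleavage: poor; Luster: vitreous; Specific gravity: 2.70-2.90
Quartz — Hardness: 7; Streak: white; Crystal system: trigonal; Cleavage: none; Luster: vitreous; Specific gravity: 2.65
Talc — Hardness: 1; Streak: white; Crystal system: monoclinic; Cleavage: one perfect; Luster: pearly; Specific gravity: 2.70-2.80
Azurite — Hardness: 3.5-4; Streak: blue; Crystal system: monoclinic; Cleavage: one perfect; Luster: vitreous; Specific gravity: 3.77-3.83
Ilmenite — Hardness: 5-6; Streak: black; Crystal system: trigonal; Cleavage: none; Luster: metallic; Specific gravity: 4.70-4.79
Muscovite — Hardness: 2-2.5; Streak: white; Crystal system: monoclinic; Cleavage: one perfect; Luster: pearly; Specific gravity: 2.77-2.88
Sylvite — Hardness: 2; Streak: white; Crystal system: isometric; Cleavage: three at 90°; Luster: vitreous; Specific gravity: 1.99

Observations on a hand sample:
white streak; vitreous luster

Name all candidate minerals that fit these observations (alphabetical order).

White streak: only Anhydrite, Serpentine, Corundum, Barite, Fluorite, Beryl, Quartz, Talc, Muscovite, Sylvite remain.
Vitreous luster eliminates Serpentine, Talc, Muscovite.
Consistent with every observation: Anhydrite, Barite, Beryl, Corundum, Fluorite, Quartz, Sylvite.

Anhydrite, Barite, Beryl, Corundum, Fluorite, Quartz, Sylvite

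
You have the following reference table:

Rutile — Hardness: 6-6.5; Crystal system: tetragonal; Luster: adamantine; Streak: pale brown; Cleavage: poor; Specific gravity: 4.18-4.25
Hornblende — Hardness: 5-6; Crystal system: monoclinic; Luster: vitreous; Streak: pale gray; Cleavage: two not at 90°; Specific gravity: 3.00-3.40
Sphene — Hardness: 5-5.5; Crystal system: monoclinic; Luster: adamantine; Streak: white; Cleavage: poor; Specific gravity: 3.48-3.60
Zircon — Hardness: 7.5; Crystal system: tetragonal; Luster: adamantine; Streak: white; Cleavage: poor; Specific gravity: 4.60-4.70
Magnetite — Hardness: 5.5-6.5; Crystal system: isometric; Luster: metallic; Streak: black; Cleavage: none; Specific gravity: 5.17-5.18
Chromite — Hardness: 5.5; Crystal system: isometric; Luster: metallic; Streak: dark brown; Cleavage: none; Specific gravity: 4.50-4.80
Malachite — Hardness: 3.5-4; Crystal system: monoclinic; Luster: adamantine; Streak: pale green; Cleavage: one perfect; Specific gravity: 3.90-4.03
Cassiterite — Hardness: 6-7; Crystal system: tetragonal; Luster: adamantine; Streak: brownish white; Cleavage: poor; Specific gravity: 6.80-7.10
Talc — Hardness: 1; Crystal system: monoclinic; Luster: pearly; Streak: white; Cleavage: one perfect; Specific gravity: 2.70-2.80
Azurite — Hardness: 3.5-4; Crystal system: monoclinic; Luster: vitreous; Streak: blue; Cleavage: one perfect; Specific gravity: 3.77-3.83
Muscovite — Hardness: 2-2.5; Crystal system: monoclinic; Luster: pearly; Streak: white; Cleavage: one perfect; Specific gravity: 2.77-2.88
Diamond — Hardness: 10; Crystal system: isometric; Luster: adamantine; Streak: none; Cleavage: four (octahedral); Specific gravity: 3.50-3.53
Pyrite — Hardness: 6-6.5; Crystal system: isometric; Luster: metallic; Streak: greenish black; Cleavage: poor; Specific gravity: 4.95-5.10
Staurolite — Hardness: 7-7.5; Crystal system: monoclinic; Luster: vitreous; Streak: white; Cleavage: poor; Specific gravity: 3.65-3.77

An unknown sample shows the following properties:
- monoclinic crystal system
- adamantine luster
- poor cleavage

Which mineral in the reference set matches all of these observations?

Monoclinic crystal system: narrows the field to Hornblende, Sphene, Malachite, Talc, Azurite, Muscovite, Staurolite.
Adamantine luster: only Sphene, Malachite remain.
Poor cleavage is inconsistent with Malachite.
The only mineral consistent with every observation is Sphene.

Sphene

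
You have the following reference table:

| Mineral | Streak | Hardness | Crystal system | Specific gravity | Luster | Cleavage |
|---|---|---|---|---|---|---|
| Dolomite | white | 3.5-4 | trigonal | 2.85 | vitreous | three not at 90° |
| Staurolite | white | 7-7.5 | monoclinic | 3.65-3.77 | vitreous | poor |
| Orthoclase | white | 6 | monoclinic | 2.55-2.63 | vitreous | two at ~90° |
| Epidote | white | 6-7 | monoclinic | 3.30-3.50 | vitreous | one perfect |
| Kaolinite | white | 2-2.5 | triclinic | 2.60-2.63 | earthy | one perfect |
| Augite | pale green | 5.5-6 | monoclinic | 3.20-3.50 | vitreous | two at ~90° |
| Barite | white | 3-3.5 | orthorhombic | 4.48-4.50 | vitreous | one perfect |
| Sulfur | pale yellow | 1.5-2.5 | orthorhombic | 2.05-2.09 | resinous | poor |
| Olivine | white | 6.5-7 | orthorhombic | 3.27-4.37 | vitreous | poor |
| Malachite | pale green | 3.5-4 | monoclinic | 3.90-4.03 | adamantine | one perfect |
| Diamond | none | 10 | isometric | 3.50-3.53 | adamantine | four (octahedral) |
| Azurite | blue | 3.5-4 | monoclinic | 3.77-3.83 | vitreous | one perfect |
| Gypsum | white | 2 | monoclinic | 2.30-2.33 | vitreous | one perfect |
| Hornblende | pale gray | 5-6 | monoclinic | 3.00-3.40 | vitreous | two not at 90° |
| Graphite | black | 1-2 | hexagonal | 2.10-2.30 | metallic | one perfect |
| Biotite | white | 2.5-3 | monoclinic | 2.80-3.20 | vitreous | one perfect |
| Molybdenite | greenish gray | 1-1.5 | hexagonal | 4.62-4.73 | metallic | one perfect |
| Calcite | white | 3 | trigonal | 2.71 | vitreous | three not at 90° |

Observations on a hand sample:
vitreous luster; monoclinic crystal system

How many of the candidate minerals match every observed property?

Vitreous luster rules out Kaolinite, Sulfur, Malachite, Diamond, Graphite, Molybdenite.
Monoclinic crystal system rules out Dolomite, Barite, Olivine, Calcite.
Remaining candidates: Augite, Azurite, Biotite, Epidote, Gypsum, Hornblende, Orthoclase, Staurolite.
That is 8 minerals.

8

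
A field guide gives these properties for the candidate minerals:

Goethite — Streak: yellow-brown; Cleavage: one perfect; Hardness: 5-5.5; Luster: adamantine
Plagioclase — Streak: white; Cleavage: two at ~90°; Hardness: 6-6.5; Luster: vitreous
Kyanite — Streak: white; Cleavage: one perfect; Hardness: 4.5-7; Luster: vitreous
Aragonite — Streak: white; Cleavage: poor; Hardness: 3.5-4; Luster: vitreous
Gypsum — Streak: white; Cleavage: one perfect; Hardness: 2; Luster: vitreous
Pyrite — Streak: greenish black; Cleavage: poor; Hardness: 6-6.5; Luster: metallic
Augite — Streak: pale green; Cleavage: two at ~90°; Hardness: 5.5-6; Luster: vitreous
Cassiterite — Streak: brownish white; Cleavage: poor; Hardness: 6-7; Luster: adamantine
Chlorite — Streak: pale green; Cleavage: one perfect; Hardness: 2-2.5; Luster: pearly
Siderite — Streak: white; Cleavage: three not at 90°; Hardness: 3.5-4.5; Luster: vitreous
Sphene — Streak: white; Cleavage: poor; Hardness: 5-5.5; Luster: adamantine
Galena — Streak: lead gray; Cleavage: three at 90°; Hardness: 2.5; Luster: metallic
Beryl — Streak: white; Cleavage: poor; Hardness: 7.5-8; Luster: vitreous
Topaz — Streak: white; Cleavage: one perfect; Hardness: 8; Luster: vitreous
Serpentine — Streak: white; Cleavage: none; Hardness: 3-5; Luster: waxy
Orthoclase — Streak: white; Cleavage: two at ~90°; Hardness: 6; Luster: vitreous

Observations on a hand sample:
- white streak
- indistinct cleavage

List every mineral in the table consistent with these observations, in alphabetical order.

White streak excludes Goethite, Pyrite, Augite, Cassiterite, Chlorite, Galena.
Indistinct cleavage — Aragonite, Sphene, Beryl remain.
Consistent with every observation: Aragonite, Beryl, Sphene.

Aragonite, Beryl, Sphene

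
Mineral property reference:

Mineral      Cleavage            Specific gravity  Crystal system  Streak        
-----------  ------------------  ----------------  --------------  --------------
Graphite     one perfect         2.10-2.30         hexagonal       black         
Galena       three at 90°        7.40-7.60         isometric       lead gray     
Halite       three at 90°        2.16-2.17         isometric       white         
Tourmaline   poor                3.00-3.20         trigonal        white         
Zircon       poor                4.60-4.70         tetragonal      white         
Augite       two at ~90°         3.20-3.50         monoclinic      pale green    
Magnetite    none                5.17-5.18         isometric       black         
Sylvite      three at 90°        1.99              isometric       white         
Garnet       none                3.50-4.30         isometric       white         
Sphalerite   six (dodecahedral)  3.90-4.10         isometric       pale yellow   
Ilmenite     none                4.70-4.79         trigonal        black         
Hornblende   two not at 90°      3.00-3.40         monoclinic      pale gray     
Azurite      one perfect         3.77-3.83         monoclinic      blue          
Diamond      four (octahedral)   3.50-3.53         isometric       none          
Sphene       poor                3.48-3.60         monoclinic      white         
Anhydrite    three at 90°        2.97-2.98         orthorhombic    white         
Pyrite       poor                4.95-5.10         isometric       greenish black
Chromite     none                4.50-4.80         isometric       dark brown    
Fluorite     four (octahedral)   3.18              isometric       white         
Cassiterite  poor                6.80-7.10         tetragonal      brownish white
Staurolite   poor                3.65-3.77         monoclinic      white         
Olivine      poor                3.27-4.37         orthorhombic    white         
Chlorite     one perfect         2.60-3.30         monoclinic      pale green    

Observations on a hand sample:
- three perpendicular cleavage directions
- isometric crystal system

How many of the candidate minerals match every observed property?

3

Three perpendicular cleavage directions — Galena, Halite, Sylvite, Anhydrite remain.
Isometric crystal system excludes Anhydrite.
Remaining candidates: Galena, Halite, Sylvite.
That is 3 minerals.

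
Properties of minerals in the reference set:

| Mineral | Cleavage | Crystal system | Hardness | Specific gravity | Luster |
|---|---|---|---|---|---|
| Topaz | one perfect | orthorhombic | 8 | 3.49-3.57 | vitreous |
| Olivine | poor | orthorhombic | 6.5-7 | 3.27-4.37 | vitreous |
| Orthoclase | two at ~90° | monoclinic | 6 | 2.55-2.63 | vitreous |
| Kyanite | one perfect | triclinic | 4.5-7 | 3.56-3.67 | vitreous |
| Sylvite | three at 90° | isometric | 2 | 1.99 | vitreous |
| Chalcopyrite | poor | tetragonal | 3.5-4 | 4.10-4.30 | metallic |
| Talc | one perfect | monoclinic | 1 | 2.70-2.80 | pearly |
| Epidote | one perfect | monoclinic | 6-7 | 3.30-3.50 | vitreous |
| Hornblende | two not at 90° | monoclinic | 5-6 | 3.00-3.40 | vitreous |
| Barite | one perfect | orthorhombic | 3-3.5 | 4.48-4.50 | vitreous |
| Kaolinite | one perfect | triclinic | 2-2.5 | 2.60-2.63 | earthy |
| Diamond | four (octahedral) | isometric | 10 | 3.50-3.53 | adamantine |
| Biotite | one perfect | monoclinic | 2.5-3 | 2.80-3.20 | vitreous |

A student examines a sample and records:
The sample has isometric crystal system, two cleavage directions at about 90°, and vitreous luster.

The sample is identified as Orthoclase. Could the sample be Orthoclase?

Isometric crystal system — Orthoclase has monoclinic system; a mismatch.
Two cleavage directions at about 90° — consistent with Orthoclase (cleavage two at ~90°).
Vitreous luster — consistent with Orthoclase (vitreous luster).
The crystal system observation rules out Orthoclase.

Inconsistent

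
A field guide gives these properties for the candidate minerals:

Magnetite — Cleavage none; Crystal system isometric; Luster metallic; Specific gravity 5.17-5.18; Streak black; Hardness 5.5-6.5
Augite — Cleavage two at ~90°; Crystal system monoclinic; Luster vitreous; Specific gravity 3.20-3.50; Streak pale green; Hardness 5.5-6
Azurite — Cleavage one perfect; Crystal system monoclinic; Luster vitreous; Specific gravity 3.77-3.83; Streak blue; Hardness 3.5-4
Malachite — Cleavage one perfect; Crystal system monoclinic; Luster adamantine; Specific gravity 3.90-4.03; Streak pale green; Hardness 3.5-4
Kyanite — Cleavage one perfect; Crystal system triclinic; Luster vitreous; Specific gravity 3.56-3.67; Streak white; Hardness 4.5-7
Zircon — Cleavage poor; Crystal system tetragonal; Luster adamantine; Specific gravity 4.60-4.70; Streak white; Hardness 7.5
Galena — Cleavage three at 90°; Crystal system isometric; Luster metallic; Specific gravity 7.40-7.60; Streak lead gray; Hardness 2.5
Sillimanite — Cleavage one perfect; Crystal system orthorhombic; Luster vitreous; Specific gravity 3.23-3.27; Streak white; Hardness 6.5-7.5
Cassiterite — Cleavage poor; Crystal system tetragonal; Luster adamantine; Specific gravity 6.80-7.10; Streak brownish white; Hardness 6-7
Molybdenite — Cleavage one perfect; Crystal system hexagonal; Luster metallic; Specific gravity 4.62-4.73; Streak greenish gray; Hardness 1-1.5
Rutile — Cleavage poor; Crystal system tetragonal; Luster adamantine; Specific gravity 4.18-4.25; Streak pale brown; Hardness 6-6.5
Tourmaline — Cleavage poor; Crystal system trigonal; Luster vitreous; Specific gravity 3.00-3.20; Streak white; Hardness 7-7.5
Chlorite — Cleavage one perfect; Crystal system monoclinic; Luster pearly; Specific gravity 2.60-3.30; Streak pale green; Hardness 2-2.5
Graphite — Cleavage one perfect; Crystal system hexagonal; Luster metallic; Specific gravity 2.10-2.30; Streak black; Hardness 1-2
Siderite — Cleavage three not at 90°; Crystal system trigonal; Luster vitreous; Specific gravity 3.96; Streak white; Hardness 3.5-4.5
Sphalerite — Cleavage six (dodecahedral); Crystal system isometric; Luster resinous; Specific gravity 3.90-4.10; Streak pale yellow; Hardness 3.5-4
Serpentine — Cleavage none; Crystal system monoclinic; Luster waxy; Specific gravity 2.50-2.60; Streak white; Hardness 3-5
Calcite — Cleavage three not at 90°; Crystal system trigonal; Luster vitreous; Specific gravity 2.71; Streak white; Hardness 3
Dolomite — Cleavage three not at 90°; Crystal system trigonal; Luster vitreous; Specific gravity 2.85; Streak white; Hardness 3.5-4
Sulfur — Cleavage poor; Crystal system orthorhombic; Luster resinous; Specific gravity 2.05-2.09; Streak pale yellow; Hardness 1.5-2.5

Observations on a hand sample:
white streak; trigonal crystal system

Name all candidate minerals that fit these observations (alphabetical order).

White streak: only Kyanite, Zircon, Sillimanite, Tourmaline, Siderite, Serpentine, Calcite, Dolomite remain.
Trigonal crystal system excludes Kyanite, Zircon, Sillimanite, Serpentine.
Remaining candidates: Calcite, Dolomite, Siderite, Tourmaline.

Calcite, Dolomite, Siderite, Tourmaline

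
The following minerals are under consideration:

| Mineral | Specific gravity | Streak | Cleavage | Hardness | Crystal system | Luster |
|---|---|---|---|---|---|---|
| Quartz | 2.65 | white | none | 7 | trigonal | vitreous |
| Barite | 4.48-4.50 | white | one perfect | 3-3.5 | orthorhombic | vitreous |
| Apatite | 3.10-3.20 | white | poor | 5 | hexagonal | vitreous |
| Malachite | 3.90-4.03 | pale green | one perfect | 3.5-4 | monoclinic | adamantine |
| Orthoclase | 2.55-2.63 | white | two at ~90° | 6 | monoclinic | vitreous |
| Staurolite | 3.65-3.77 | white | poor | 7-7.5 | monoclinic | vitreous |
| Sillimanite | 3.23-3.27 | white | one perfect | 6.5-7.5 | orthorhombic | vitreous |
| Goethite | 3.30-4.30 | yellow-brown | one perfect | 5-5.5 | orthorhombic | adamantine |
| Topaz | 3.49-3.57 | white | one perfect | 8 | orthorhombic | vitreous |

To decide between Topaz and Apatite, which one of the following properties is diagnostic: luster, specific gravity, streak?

specific gravity

Luster: both vitreous — no difference.
Specific gravity: Topaz 3.49-3.57, Apatite 3.10-3.20 — distinct.
Streak: both white — no difference.
Of the listed properties, specific gravity is the one that separates them.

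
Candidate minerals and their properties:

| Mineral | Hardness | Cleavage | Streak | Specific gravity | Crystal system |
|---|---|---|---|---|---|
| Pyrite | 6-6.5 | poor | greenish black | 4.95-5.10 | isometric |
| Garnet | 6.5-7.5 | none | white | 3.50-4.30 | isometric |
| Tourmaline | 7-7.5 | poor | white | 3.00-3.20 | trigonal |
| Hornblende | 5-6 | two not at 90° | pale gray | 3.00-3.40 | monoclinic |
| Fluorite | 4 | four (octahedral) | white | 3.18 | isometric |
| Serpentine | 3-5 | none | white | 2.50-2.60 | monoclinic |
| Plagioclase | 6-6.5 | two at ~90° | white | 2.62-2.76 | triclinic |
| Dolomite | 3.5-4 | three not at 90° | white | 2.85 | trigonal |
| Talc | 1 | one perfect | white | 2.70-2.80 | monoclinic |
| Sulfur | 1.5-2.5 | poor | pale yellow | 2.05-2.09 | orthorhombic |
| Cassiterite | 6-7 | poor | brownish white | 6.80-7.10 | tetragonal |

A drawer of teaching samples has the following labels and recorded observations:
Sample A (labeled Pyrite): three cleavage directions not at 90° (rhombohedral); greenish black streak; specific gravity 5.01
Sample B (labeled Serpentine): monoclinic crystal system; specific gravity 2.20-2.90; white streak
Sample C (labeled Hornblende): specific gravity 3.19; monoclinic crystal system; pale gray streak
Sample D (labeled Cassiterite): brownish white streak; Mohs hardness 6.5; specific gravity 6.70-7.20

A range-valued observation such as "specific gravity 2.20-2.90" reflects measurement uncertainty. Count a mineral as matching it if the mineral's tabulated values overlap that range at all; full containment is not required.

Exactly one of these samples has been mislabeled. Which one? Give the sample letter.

A

Sample A: three cleavage directions not at 90° (rhombohedral) is outside the reference for Pyrite (cleavage poor) — mislabeled.
Sample B: all recorded properties match Serpentine.
Sample C: all recorded properties match Hornblende.
Sample D: all recorded properties match Cassiterite.
Sample A is the mislabeled one.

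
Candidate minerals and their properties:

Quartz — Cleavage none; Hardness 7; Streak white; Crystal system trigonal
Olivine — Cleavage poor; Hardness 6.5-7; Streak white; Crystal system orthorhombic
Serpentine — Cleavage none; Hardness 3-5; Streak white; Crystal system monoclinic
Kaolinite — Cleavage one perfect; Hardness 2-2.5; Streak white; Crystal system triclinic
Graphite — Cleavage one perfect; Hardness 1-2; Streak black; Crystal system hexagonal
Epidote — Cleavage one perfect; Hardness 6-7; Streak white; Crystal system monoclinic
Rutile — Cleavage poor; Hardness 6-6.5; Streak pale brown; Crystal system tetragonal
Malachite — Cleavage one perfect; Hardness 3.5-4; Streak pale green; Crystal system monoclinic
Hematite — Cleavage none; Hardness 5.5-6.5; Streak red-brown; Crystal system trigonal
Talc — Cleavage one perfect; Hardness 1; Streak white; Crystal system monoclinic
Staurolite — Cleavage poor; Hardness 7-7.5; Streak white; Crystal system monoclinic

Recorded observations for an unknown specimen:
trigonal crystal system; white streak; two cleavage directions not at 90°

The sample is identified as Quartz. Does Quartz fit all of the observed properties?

Inconsistent

Trigonal crystal system — matches Quartz (trigonal system).
White streak — matches Quartz (white streak).
Two cleavage directions not at 90° — Quartz has cleavage none; which does not match.
Cleavage alone is enough to reject Quartz.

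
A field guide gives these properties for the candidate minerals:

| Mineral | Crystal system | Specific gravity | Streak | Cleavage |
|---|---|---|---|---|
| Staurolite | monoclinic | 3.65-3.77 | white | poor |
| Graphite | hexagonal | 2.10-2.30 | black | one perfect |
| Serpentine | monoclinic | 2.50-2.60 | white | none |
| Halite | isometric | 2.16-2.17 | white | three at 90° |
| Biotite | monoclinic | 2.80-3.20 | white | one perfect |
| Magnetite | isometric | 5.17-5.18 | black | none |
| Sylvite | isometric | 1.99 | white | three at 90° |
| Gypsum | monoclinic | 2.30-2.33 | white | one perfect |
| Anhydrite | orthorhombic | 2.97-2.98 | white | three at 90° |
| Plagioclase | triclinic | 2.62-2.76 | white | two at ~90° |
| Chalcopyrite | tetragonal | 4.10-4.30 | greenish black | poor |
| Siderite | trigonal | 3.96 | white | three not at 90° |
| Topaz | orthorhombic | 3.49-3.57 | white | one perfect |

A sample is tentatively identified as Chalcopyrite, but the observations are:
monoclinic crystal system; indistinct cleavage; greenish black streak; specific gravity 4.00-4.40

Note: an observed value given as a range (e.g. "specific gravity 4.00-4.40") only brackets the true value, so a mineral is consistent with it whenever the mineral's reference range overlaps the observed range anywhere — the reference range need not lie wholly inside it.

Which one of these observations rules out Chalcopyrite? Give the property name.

crystal system

Monoclinic crystal system: Chalcopyrite has tetragonal system — does not match.
Indistinct cleavage: Chalcopyrite has cleavage poor — consistent.
Greenish black streak: Chalcopyrite has greenish black streak — consistent.
Specific gravity 4.00-4.40: Chalcopyrite has SG 4.10-4.30 — consistent.
Only the crystal system is inconsistent.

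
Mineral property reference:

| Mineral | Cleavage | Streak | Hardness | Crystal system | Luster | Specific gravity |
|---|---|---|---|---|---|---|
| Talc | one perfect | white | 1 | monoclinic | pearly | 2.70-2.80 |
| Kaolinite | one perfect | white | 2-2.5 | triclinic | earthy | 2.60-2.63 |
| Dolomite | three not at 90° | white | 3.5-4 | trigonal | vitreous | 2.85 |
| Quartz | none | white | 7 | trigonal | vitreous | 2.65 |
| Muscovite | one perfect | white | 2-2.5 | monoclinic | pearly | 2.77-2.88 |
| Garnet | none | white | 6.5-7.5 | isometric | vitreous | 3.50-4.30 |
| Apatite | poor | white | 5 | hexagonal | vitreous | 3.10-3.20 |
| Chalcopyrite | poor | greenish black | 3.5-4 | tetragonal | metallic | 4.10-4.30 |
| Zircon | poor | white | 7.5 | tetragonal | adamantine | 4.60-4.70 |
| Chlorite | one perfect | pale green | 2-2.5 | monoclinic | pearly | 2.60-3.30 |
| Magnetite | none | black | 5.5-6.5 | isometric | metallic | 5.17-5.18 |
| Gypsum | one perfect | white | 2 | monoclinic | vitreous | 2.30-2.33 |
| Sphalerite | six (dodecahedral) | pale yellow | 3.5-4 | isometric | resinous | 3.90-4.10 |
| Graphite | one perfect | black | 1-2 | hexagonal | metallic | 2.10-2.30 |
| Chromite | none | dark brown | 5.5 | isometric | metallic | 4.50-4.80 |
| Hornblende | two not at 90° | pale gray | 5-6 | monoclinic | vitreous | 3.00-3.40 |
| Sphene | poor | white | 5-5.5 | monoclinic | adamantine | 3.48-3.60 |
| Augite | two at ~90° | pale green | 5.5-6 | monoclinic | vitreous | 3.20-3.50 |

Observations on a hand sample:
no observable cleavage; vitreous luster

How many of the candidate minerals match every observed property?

No observable cleavage: leaves Quartz, Garnet, Magnetite, Chromite.
Vitreous luster is inconsistent with Magnetite, Chromite.
The minerals that satisfy all observations are Garnet, Quartz.
That is 2 minerals.

2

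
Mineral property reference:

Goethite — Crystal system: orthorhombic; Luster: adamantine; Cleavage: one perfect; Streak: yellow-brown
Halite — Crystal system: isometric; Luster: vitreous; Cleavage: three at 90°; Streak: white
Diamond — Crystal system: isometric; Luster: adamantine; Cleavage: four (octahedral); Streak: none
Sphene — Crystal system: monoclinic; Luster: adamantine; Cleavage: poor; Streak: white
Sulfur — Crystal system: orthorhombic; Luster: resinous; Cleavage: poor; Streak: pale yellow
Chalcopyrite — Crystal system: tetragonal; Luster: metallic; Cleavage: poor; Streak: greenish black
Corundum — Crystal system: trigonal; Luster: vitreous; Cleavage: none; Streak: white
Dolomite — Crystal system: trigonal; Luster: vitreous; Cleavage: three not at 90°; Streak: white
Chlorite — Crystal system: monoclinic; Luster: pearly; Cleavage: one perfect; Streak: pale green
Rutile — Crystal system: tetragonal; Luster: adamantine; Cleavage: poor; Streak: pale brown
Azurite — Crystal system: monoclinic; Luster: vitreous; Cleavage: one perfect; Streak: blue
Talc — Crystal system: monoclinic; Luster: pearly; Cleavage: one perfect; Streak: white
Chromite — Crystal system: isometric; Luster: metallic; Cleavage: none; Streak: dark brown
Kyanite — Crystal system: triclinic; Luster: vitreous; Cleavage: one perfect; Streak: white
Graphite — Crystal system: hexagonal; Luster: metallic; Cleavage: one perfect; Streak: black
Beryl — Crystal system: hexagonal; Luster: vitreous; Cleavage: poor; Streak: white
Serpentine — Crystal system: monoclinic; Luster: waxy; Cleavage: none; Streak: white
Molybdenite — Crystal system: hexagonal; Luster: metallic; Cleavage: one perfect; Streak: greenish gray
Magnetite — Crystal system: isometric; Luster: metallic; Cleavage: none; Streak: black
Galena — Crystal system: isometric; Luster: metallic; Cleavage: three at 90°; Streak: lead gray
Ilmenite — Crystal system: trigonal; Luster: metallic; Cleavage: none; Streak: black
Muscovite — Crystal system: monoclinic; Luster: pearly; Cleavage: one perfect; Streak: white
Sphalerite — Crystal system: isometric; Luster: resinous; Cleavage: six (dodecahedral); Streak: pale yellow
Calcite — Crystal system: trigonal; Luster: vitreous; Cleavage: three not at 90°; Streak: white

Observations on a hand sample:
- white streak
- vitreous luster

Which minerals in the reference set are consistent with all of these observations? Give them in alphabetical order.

Beryl, Calcite, Corundum, Dolomite, Halite, Kyanite

White streak: leaves Halite, Sphene, Corundum, Dolomite, Talc, Kyanite, Beryl, Serpentine, Muscovite, Calcite.
Vitreous luster eliminates Sphene, Talc, Serpentine, Muscovite.
Consistent with every observation: Beryl, Calcite, Corundum, Dolomite, Halite, Kyanite.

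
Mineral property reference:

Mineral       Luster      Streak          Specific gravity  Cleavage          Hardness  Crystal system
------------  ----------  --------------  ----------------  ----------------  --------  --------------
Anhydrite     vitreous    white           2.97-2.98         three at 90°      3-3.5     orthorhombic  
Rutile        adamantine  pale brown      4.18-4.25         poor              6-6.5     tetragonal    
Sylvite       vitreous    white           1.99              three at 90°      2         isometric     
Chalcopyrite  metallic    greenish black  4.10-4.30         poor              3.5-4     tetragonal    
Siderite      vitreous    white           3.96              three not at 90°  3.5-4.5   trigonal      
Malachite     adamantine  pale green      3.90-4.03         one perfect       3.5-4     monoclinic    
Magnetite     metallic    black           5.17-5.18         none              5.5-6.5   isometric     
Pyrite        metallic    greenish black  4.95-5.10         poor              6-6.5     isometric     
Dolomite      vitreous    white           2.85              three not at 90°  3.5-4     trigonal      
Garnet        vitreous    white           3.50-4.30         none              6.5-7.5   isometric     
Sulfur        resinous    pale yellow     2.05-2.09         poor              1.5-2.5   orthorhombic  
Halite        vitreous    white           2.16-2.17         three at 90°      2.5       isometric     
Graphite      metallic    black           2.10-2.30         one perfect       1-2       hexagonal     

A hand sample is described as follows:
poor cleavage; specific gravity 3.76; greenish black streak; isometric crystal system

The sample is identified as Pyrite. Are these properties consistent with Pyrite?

Inconsistent

Poor cleavage — consistent with Pyrite (cleavage poor).
Specific gravity 3.76 — Pyrite has SG 4.95-5.10; which does not match.
Greenish black streak — consistent with Pyrite (greenish black streak).
Isometric crystal system — consistent with Pyrite (isometric system).
The specific gravity observation rules out Pyrite.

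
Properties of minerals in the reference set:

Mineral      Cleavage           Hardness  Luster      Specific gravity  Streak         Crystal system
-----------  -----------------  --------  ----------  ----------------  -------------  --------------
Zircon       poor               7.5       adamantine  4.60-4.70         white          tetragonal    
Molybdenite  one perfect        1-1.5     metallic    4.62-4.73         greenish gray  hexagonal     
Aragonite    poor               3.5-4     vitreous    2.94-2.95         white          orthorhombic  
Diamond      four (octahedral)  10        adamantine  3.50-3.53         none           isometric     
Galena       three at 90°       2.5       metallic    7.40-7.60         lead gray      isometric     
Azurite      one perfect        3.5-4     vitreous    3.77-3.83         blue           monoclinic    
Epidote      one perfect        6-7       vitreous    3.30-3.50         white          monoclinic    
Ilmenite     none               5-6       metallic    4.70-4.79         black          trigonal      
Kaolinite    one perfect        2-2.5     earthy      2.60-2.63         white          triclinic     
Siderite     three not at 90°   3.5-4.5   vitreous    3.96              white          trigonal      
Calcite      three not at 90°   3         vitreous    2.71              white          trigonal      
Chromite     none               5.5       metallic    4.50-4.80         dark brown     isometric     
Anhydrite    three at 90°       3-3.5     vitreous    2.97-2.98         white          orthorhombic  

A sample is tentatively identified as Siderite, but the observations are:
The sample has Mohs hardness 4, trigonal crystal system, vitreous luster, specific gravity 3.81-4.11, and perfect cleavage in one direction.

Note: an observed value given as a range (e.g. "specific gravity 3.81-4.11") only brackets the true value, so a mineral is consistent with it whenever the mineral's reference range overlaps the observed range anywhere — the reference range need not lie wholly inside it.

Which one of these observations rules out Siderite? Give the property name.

cleavage

Mohs hardness 4: Siderite has hardness 3.5-4.5 — matches.
Trigonal crystal system: Siderite has trigonal system — matches.
Vitreous luster: Siderite has vitreous luster — matches.
Specific gravity 3.81-4.11: Siderite has SG 3.96 — matches.
Perfect cleavage in one direction: Siderite has cleavage three not at 90° — outside the reference range.
The cleavage is the one property that does not fit.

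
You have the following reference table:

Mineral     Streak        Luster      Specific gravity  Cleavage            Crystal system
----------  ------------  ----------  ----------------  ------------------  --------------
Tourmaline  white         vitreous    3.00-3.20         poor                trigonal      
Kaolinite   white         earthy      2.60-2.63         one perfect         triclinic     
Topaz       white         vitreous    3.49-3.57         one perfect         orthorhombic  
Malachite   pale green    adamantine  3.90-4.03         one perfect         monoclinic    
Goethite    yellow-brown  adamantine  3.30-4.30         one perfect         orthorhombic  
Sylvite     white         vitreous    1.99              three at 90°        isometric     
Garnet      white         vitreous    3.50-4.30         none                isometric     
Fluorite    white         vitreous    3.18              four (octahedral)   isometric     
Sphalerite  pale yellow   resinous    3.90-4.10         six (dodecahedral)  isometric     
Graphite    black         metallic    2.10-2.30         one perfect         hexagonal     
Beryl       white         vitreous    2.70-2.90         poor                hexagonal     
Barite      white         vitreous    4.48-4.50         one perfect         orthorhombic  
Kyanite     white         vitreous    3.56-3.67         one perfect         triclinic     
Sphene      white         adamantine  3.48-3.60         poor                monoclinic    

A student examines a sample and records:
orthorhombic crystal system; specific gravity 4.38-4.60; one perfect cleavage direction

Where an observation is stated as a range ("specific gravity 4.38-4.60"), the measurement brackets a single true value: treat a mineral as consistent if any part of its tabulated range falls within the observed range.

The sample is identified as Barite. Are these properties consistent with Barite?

Orthorhombic crystal system — is consistent with Barite (orthorhombic system).
Specific gravity 4.38-4.60 — is consistent with Barite (SG 4.48-4.50).
One perfect cleavage direction — is consistent with Barite (cleavage one perfect).
Every observed property is compatible with the reference values for Barite.

Yes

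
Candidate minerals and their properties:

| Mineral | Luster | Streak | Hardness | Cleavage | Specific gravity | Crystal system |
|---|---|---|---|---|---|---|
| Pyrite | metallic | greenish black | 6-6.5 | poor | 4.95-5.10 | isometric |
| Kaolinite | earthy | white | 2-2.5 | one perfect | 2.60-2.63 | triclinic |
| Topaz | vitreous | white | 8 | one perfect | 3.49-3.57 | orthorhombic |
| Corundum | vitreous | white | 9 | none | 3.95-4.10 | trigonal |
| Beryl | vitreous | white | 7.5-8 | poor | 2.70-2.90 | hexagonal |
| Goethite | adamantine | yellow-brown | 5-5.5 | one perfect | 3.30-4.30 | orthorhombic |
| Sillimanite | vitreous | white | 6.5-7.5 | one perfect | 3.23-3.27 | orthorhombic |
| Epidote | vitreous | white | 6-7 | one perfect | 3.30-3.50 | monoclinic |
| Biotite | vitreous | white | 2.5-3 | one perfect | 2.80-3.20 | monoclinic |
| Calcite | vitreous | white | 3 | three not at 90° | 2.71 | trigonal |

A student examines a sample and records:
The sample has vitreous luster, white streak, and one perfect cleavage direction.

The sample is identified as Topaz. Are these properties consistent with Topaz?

Vitreous luster — is consistent with Topaz (vitreous luster).
White streak — is consistent with Topaz (white streak).
One perfect cleavage direction — is consistent with Topaz (cleavage one perfect).
Nothing contradicts Topaz.

Yes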